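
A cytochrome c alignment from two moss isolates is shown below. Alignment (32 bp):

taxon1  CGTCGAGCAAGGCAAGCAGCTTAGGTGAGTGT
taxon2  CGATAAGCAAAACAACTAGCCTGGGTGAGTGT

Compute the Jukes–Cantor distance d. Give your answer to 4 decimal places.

0.3525

The sequences differ at 9 of 32 sites (3, 4, 5, 11, 12, 16, 17, 21, 23), so p = 9/32 = 0.28125.
d = −(3/4) ln(1 − 4p/3) = −0.75 ln(1 − 0.375) = −0.75 ln(0.625)
  = −0.75 × (-0.470004) = 0.352503 substitutions/site.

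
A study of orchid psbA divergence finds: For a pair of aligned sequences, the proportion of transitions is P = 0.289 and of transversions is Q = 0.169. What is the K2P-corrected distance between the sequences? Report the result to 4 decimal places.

Under the Kimura two-parameter model, d = −½ ln(1 − 2P − Q) − ¼ ln(1 − 2Q).
1 − 2P − Q = 0.253, giving −½ ln(0.253) = 0.687183.
1 − 2Q = 0.662, giving −¼ ln(0.662) = 0.103122.
d = 0.687183 + 0.103122 = 0.790305.

0.7903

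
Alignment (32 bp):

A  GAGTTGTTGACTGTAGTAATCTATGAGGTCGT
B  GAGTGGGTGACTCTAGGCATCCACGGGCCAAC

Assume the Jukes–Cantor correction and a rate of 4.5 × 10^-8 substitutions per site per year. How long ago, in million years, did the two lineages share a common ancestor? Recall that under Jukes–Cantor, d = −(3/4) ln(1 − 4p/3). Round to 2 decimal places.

The sequences differ at 13 of 32 sites, so p = 13/32 = 0.40625.
d = −(3/4) ln(1 − 4p/3) = −0.75 ln(1 − 0.541667) = −0.75 ln(0.458333)
  = −0.75 × (-0.780159) = 0.585119 substitutions/site.
Under a molecular clock d = 2μt, so t = d/(2μ) = 0.585119 / (2 × 4.5 × 10^-8) = 6.50 million years.

6.50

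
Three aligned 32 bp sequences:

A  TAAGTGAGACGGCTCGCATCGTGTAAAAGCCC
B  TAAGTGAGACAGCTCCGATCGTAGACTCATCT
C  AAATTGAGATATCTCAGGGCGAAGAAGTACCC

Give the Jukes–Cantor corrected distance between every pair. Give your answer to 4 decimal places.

d(A,B) = 0.4598, d(A,C) = 0.7356, d(B,C) = 0.5851

A–B: 11/32 sites differ → p = 0.34375, d = −0.75 ln(1 − 0.458333) = 0.459828 ≈ 0.4598.
A–C: 15/32 sites differ → p = 0.46875, d = −0.75 ln(1 − 0.625) = 0.735622 ≈ 0.7356.
B–C: 13/32 sites differ → p = 0.40625, d = −0.75 ln(1 − 0.541667) = 0.585119 ≈ 0.5851.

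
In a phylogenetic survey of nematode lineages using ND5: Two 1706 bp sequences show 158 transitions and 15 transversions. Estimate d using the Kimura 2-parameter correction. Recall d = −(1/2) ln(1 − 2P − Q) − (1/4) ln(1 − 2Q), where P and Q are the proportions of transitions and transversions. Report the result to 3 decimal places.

0.112

P = 158/1706 ≈ 0.092614 and Q = 15/1706 ≈ 0.008792.
Under the Kimura two-parameter model, d = −½ ln(1 − 2P − Q) − ¼ ln(1 − 2Q).
1 − 2P − Q = 0.80598, giving −½ ln(0.80598) = 0.107848.
1 − 2Q = 0.982416, giving −¼ ln(0.982416) = 0.004435.
d = 0.107848 + 0.004435 = 0.112283.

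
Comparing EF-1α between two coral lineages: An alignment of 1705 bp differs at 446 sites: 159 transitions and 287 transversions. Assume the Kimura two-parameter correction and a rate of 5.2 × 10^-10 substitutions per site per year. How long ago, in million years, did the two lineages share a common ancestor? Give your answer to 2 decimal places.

P = 159/1705 ≈ 0.093255 and Q = 287/1705 ≈ 0.168328.
Under the Kimura two-parameter model, d = −½ ln(1 − 2P − Q) − ¼ ln(1 − 2Q).
1 − 2P − Q = 0.645162, giving −½ ln(0.645162) = 0.219127.
1 − 2Q = 0.663344, giving −¼ ln(0.663344) = 0.102615.
d = 0.219127 + 0.102615 = 0.321742.
Under a molecular clock d = 2μt, so t = d/(2μ) = 0.321742 / (2 × 5.2 × 10^-10) = 309.37 million years.

309.37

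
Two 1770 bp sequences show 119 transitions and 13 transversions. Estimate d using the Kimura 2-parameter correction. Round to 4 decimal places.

0.0802

P = 119/1770 ≈ 0.067232 and Q = 13/1770 ≈ 0.007345.
Under the Kimura two-parameter model, d = −½ ln(1 − 2P − Q) − ¼ ln(1 − 2Q).
1 − 2P − Q = 0.858191, giving −½ ln(0.858191) = 0.076464.
1 − 2Q = 0.98531, giving −¼ ln(0.98531) = 0.003700.
d = 0.076464 + 0.003700 = 0.080164.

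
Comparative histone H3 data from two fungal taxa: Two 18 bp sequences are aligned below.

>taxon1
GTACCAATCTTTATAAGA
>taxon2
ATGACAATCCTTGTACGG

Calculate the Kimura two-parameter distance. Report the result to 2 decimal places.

0.61

Of 18 sites, 5 differences are transitions and 2 are transversions, so P = 5/18 ≈ 0.277778 and Q = 2/18 ≈ 0.111111.
Under the Kimura two-parameter model, d = −½ ln(1 − 2P − Q) − ¼ ln(1 − 2Q).
1 − 2P − Q = 0.333333, giving −½ ln(0.333333) = 0.549307.
1 − 2Q = 0.777778, giving −¼ ln(0.777778) = 0.062829.
d = 0.549307 + 0.062829 = 0.612136.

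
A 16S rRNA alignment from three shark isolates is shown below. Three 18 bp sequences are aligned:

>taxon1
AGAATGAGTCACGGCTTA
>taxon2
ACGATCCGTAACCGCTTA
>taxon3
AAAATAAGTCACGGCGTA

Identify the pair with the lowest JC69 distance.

taxon1 and taxon3

taxon1–taxon2: 6/18 differ, p = 0.333, d = 0.441.
taxon1–taxon3: 3/18 differ, p = 0.167, d = 0.188.
taxon2–taxon3: 7/18 differ, p = 0.389, d = 0.548.
The smallest distance is between taxon1 and taxon3.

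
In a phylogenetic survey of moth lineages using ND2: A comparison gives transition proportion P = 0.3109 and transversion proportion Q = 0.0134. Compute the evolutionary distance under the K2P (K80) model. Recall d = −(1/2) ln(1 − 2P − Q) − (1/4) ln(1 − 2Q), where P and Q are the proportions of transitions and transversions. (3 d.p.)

Under the Kimura two-parameter model, d = −½ ln(1 − 2P − Q) − ¼ ln(1 − 2Q).
1 − 2P − Q = 0.3648, giving −½ ln(0.3648) = 0.504203.
1 − 2Q = 0.9732, giving −¼ ln(0.9732) = 0.006791.
d = 0.504203 + 0.006791 = 0.510994.

0.511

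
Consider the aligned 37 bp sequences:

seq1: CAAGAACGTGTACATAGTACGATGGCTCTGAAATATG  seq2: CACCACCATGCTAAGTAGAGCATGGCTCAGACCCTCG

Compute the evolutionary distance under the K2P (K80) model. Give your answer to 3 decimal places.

Of 37 sites, 5 differences are transitions and 14 are transversions, so P = 5/37 ≈ 0.135135 and Q = 14/37 ≈ 0.378378.
Under the Kimura two-parameter model, d = −½ ln(1 − 2P − Q) − ¼ ln(1 − 2Q).
1 − 2P − Q = 0.351352, giving −½ ln(0.351352) = 0.522983.
1 − 2Q = 0.243244, giving −¼ ln(0.243244) = 0.353423.
d = 0.522983 + 0.353423 = 0.876406.

0.876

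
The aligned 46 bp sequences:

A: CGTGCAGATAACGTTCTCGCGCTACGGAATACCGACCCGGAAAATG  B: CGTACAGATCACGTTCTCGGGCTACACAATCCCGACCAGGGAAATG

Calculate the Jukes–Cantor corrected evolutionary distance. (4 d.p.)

0.1979

The sequences differ at 8 of 46 sites (4, 10, 20, 26, 27, 31, 38, 41), so p = 8/46 ≈ 0.173913.
d = −(3/4) ln(1 − 4p/3) = −0.75 ln(1 − 0.231884) = −0.75 ln(0.768116)
  = −0.75 × (-0.263815) = 0.197861 substitutions/site.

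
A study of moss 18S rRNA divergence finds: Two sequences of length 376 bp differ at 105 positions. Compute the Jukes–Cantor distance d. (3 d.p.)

0.349

p = 105/376 ≈ 0.279255.
d = −(3/4) ln(1 − 4p/3) = −0.75 ln(1 − 0.37234) = −0.75 ln(0.62766)
  = −0.75 × (-0.465757) = 0.349318 substitutions/site.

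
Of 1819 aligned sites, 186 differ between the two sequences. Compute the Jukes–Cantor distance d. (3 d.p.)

p = 186/1819 ≈ 0.102254.
d = −(3/4) ln(1 − 4p/3) = −0.75 ln(1 − 0.136339) = −0.75 ln(0.863661)
  = −0.75 × (-0.146575) = 0.109931 substitutions/site.

0.110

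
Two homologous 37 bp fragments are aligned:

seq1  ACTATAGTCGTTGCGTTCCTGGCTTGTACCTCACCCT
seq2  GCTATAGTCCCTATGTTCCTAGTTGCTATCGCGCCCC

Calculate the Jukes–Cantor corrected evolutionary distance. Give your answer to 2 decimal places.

0.47

The sequences differ at 13 of 37 sites, so p = 13/37 ≈ 0.351351.
d = −(3/4) ln(1 − 4p/3) = −0.75 ln(1 − 0.468468) = −0.75 ln(0.531532)
  = −0.75 × (-0.631992) = 0.473994 substitutions/site.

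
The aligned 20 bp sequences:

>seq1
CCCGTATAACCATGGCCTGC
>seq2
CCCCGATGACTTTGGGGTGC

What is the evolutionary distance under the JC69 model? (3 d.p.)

0.471

The sequences differ at 7 of 20 sites (4, 5, 8, 11, 12, 16, 17), so p = 7/20 = 0.35.
d = −(3/4) ln(1 − 4p/3) = −0.75 ln(1 − 0.466667) = −0.75 ln(0.533333)
  = −0.75 × (-0.628609) = 0.471457 substitutions/site.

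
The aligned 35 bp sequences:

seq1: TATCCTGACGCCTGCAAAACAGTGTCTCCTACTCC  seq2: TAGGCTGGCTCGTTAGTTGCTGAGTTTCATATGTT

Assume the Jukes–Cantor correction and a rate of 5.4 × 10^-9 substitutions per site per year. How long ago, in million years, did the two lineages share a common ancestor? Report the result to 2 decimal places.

89.35

The sequences differ at 19 of 35 sites, so p = 19/35 ≈ 0.542857.
d = −(3/4) ln(1 − 4p/3) = −0.75 ln(1 − 0.723809) = −0.75 ln(0.276191)
  = −0.75 × (-1.286663) = 0.964997 substitutions/site.
Under a molecular clock d = 2μt, so t = d/(2μ) = 0.964997 / (2 × 5.4 × 10^-9) = 89.35 million years.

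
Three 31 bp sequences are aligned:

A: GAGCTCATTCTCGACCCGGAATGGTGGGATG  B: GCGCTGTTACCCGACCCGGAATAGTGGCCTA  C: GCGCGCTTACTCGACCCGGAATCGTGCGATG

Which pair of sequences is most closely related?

A and C

A–B: 9/31 differ, p = 0.290, d = 0.367.
A–C: 6/31 differ, p = 0.194, d = 0.224.
B–C: 8/31 differ, p = 0.258, d = 0.316.
The smallest distance is between A and C.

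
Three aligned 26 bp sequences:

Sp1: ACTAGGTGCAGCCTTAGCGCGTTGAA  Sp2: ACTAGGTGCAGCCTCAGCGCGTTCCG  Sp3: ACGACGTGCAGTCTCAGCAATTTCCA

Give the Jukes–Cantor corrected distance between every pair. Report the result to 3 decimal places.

Sp1–Sp2: 4/26 sites differ → p ≈ 0.153846, d = −0.75 ln(1 − 0.205128) = 0.172181 ≈ 0.172.
Sp1–Sp3: 9/26 sites differ → p ≈ 0.346154, d = −0.75 ln(1 − 0.461539) = 0.464280 ≈ 0.464.
Sp2–Sp3: 7/26 sites differ → p ≈ 0.269231, d = −0.75 ln(1 − 0.358975) = 0.333515 ≈ 0.334.

d(Sp1,Sp2) = 0.172, d(Sp1,Sp3) = 0.464, d(Sp2,Sp3) = 0.334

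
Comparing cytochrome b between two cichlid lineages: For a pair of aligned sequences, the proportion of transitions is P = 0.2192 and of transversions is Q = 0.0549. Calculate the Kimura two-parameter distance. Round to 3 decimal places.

0.369

Under the Kimura two-parameter model, d = −½ ln(1 − 2P − Q) − ¼ ln(1 − 2Q).
1 − 2P − Q = 0.5067, giving −½ ln(0.5067) = 0.339918.
1 − 2Q = 0.8902, giving −¼ ln(0.8902) = 0.029077.
d = 0.339918 + 0.029077 = 0.368995.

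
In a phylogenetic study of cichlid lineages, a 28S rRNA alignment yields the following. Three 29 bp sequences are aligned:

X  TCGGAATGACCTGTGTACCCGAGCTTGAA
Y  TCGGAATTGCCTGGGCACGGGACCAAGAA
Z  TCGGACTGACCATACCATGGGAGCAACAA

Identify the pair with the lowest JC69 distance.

X–Y: 9/29 differ, p = 0.310, d = 0.401.
X–Z: 12/29 differ, p = 0.414, d = 0.602.
Y–Z: 10/29 differ, p = 0.345, d = 0.462.
The smallest distance is between X and Y.

X and Y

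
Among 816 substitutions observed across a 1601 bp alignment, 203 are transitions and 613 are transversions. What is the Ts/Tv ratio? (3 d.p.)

0.331

R = 203/613 = 0.331158… ≈ 0.331 (to 3 d.p.).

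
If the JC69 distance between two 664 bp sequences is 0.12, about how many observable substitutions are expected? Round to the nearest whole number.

74

Invert JC69: p = (3/4)(1 − e^(−4d/3)) = 0.75 × (1 − e^(-0.16)) = 0.75 × (1 − 0.852144) = 0.110892.
Expected differing sites = pL ≈ 0.110892 × 664 = 73.632288 ≈ 74.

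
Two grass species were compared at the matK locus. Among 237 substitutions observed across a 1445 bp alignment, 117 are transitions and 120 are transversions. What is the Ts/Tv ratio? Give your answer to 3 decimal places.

R = 117/120 = 0.975.

0.975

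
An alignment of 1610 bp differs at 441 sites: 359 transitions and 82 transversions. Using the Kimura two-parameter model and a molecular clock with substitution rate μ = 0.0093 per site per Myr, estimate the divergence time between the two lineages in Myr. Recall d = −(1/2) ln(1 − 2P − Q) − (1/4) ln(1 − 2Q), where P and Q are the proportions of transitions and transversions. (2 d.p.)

19.91

P = 359/1610 ≈ 0.222981 and Q = 82/1610 ≈ 0.050932.
Under the Kimura two-parameter model, d = −½ ln(1 − 2P − Q) − ¼ ln(1 − 2Q).
1 − 2P − Q = 0.503106, giving −½ ln(0.503106) = 0.343477.
1 − 2Q = 0.898136, giving −¼ ln(0.898136) = 0.026858.
d = 0.343477 + 0.026858 = 0.370335.
Under a molecular clock d = 2μt, so t = d/(2μ) = 0.370335 / (2 × 0.0093) = 19.91 Myr.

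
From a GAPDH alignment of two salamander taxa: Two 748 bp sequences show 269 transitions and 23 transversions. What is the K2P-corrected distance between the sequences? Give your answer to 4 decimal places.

0.7090

P = 269/748 ≈ 0.359626 and Q = 23/748 ≈ 0.030749.
Under the Kimura two-parameter model, d = −½ ln(1 − 2P − Q) − ¼ ln(1 − 2Q).
1 − 2P − Q = 0.249999, giving −½ ln(0.249999) = 0.693149.
1 − 2Q = 0.938502, giving −¼ ln(0.938502) = 0.015868.
d = 0.693149 + 0.015868 = 0.709017.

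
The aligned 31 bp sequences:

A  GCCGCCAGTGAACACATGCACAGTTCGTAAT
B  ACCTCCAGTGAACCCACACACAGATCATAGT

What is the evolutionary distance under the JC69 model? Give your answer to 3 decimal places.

The sequences differ at 8 of 31 sites (1, 4, 14, 17, 18, 24, 27, 30), so p = 8/31 ≈ 0.258065.
d = −(3/4) ln(1 − 4p/3) = −0.75 ln(1 − 0.344087) = −0.75 ln(0.655913)
  = −0.75 × (-0.421727) = 0.316295 substitutions/site.

0.316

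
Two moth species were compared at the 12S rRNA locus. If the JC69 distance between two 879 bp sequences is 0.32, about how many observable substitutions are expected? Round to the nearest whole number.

229

Invert JC69: p = (3/4)(1 − e^(−4d/3)) = 0.75 × (1 − e^(-0.426667)) = 0.75 × (1 − 0.652681) = 0.260489.
Expected differing sites = pL ≈ 0.260489 × 879 = 228.969831 ≈ 229.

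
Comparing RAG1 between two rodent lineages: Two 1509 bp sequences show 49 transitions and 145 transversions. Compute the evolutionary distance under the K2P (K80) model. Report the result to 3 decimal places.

P = 49/1509 ≈ 0.032472 and Q = 145/1509 ≈ 0.09609.
Under the Kimura two-parameter model, d = −½ ln(1 − 2P − Q) − ¼ ln(1 − 2Q).
1 − 2P − Q = 0.838966, giving −½ ln(0.838966) = 0.087793.
1 − 2Q = 0.80782, giving −¼ ln(0.80782) = 0.053354.
d = 0.087793 + 0.053354 = 0.141147.

0.141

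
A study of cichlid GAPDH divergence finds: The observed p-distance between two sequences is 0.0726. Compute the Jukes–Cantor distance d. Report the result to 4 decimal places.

0.0764

d = −(3/4) ln(1 − 4p/3) = −0.75 ln(1 − 0.0968) = −0.75 ln(0.9032)
  = −0.75 × (-0.101811) = 0.076358 substitutions/site.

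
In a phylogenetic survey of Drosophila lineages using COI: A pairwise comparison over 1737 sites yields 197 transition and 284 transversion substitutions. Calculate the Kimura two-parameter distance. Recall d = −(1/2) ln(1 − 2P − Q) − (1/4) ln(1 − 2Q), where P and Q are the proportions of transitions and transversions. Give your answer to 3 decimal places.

0.346

P = 197/1737 ≈ 0.113414 and Q = 284/1737 ≈ 0.1635.
Under the Kimura two-parameter model, d = −½ ln(1 − 2P − Q) − ¼ ln(1 − 2Q).
1 − 2P − Q = 0.609672, giving −½ ln(0.609672) = 0.247417.
1 − 2Q = 0.673, giving −¼ ln(0.673) = 0.099002.
d = 0.247417 + 0.099002 = 0.346419.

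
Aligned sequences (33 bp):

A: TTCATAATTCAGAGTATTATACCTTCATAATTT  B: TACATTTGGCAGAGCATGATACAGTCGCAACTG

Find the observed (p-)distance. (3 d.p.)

The sequences differ at 13 of 33 positions.
p = 13/33 = 0.393939… ≈ 0.394 (to 3 d.p.).

0.394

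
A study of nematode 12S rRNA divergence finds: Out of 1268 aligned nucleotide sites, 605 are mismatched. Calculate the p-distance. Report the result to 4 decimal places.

p = 605/1268 = 0.477129… ≈ 0.4771 (to 4 d.p.).

0.4771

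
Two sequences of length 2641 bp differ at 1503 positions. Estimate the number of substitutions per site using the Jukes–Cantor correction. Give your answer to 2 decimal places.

1.07

p = 1503/2641 ≈ 0.569103.
d = −(3/4) ln(1 − 4p/3) = −0.75 ln(1 − 0.758804) = −0.75 ln(0.241196)
  = −0.75 × (-1.422145) = 1.066609 substitutions/site.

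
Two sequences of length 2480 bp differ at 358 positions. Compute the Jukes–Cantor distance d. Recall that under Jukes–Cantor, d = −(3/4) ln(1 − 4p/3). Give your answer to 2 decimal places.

0.16

p = 358/2480 ≈ 0.144355.
d = −(3/4) ln(1 − 4p/3) = −0.75 ln(1 − 0.192473) = −0.75 ln(0.807527)
  = −0.75 × (-0.213779) = 0.160334 substitutions/site.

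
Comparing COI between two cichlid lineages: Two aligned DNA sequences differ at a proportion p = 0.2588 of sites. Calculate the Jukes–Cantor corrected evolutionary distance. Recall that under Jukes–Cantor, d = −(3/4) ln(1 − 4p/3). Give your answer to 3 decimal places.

d = −(3/4) ln(1 − 4p/3) = −0.75 ln(1 − 0.345067) = −0.75 ln(0.654933)
  = −0.75 × (-0.423222) = 0.317417 substitutions/site.

0.317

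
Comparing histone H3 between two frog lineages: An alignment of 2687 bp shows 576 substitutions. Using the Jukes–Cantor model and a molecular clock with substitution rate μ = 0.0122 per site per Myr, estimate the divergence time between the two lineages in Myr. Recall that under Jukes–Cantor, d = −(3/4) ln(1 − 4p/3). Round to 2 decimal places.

10.35

p = 576/2687 ≈ 0.214365.
d = −(3/4) ln(1 − 4p/3) = −0.75 ln(1 − 0.28582) = −0.75 ln(0.71418)
  = −0.75 × (-0.336620) = 0.252465 substitutions/site.
Under a molecular clock d = 2μt, so t = d/(2μ) = 0.252465 / (2 × 0.0122) = 10.35 Myr.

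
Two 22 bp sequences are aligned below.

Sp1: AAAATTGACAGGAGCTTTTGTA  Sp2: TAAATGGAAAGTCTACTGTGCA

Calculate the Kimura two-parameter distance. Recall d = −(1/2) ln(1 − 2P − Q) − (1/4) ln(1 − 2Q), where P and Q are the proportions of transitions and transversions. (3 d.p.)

Of 22 sites, 2 differences are transitions and 8 are transversions, so P = 2/22 ≈ 0.090909 and Q = 8/22 ≈ 0.363636.
Under the Kimura two-parameter model, d = −½ ln(1 − 2P − Q) − ¼ ln(1 − 2Q).
1 − 2P − Q = 0.454546, giving −½ ln(0.454546) = 0.394228.
1 − 2Q = 0.272728, giving −¼ ln(0.272728) = 0.324820.
d = 0.394228 + 0.324820 = 0.719048.

0.719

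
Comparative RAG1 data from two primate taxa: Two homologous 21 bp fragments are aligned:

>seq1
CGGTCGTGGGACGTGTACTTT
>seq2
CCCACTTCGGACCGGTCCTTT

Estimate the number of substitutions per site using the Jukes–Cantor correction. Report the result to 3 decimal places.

The sequences differ at 8 of 21 sites (2, 3, 4, 6, 8, 13, 14, 17), so p = 8/21 ≈ 0.380952.
d = −(3/4) ln(1 − 4p/3) = −0.75 ln(1 − 0.507936) = −0.75 ln(0.492064)
  = −0.75 × (-0.709146) = 0.531860 substitutions/site.

0.532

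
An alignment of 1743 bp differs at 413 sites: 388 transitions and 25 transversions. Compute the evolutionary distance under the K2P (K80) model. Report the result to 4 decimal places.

0.3150

P = 388/1743 ≈ 0.222605 and Q = 25/1743 ≈ 0.014343.
Under the Kimura two-parameter model, d = −½ ln(1 − 2P − Q) − ¼ ln(1 − 2Q).
1 − 2P − Q = 0.540447, giving −½ ln(0.540447) = 0.307679.
1 − 2Q = 0.971314, giving −¼ ln(0.971314) = 0.007276.
d = 0.307679 + 0.007276 = 0.314955.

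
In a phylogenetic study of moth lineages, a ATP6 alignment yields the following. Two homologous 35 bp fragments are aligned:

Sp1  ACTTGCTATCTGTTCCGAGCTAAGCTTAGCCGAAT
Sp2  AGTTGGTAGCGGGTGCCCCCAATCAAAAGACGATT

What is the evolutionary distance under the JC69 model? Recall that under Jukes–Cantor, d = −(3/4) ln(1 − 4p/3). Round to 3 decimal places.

0.782

The sequences differ at 17 of 35 sites, so p = 17/35 ≈ 0.485714.
d = −(3/4) ln(1 − 4p/3) = −0.75 ln(1 − 0.647619) = −0.75 ln(0.352381)
  = −0.75 × (-1.043042) = 0.782282 substitutions/site.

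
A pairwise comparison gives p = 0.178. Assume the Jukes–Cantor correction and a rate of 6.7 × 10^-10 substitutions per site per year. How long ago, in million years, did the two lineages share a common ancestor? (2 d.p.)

151.64

d = −(3/4) ln(1 − 4p/3) = −0.75 ln(1 − 0.237333) = −0.75 ln(0.762667)
  = −0.75 × (-0.270934) = 0.203201 substitutions/site.
Under a molecular clock d = 2μt, so t = d/(2μ) = 0.203201 / (2 × 6.7 × 10^-10) = 151.64 million years.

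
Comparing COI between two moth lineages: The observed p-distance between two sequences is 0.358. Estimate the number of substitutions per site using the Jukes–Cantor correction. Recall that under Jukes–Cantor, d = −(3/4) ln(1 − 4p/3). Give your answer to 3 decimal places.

d = −(3/4) ln(1 − 4p/3) = −0.75 ln(1 − 0.477333) = −0.75 ln(0.522667)
  = −0.75 × (-0.648811) = 0.486608 substitutions/site.

0.487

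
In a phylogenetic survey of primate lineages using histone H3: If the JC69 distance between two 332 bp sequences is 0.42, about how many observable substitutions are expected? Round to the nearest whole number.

107

Invert JC69: p = (3/4)(1 − e^(−4d/3)) = 0.75 × (1 − e^(-0.56)) = 0.75 × (1 − 0.571209) = 0.321593.
Expected differing sites = pL ≈ 0.321593 × 332 = 106.768876 ≈ 107.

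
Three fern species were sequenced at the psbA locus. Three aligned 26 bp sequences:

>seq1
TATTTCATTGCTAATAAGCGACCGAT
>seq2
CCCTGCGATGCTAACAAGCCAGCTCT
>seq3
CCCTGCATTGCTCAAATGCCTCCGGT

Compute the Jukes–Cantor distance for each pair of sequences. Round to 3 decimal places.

seq1–seq2: 11/26 sites differ → p ≈ 0.423077, d = −0.75 ln(1 − 0.564103) = 0.622762 ≈ 0.623.
seq1–seq3: 10/26 sites differ → p ≈ 0.384615, d = −0.75 ln(1 − 0.51282) = 0.539341 ≈ 0.539.
seq2–seq3: 9/26 sites differ → p ≈ 0.346154, d = −0.75 ln(1 − 0.461539) = 0.464280 ≈ 0.464.

d(seq1,seq2) = 0.623, d(seq1,seq3) = 0.539, d(seq2,seq3) = 0.464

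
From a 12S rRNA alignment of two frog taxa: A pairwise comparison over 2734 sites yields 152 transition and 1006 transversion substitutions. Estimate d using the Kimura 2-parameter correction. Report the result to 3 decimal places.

P = 152/2734 ≈ 0.055596 and Q = 1006/2734 ≈ 0.367959.
Under the Kimura two-parameter model, d = −½ ln(1 − 2P − Q) − ¼ ln(1 − 2Q).
1 − 2P − Q = 0.520849, giving −½ ln(0.520849) = 0.326148.
1 − 2Q = 0.264082, giving −¼ ln(0.264082) = 0.332874.
d = 0.326148 + 0.332874 = 0.659022.

0.659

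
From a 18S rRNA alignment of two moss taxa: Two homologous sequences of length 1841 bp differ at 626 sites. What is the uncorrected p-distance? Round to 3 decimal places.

p = 626/1841 = 0.340032… ≈ 0.340 (to 3 d.p.).

0.340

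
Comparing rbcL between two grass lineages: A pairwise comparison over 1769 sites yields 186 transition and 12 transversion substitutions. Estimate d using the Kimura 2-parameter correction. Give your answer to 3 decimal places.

0.126

P = 186/1769 ≈ 0.105144 and Q = 12/1769 ≈ 0.006783.
Under the Kimura two-parameter model, d = −½ ln(1 − 2P − Q) − ¼ ln(1 − 2Q).
1 − 2P − Q = 0.782929, giving −½ ln(0.782929) = 0.122357.
1 − 2Q = 0.986434, giving −¼ ln(0.986434) = 0.003415.
d = 0.122357 + 0.003415 = 0.125772.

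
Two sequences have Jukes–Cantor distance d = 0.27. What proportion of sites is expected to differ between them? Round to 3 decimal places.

0.227

p = (3/4)(1 − e^(−4d/3)) = 0.75 × (1 − e^(-0.36)) = 0.75 × (1 − 0.697676) = 0.226743.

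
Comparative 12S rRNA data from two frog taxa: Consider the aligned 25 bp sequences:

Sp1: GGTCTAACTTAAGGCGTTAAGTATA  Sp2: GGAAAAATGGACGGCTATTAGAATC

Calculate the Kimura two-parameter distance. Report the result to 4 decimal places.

Of 25 sites, 1 differences are transitions and 11 are transversions, so P = 1/25 = 0.04 and Q = 11/25 = 0.44.
Under the Kimura two-parameter model, d = −½ ln(1 − 2P − Q) − ¼ ln(1 − 2Q).
1 − 2P − Q = 0.48, giving −½ ln(0.48) = 0.366985.
1 − 2Q = 0.12, giving −¼ ln(0.12) = 0.530066.
d = 0.366985 + 0.530066 = 0.897051.

0.8971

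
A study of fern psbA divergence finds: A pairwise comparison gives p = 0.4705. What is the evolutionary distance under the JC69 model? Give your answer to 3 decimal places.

d = −(3/4) ln(1 − 4p/3) = −0.75 ln(1 − 0.627333) = −0.75 ln(0.372667)
  = −0.75 × (-0.987070) = 0.740303 substitutions/site.

0.740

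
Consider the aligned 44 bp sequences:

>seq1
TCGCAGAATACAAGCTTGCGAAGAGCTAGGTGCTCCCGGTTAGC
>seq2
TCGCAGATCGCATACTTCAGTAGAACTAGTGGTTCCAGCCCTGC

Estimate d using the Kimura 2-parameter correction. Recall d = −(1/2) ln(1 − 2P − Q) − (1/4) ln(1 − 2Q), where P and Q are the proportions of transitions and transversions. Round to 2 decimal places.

0.55

Of 44 sites, 7 differences are transitions and 10 are transversions, so P = 7/44 ≈ 0.159091 and Q = 10/44 ≈ 0.227273.
Under the Kimura two-parameter model, d = −½ ln(1 − 2P − Q) − ¼ ln(1 − 2Q).
1 − 2P − Q = 0.454545, giving −½ ln(0.454545) = 0.394229.
1 − 2Q = 0.545454, giving −¼ ln(0.545454) = 0.151534.
d = 0.394229 + 0.151534 = 0.545763.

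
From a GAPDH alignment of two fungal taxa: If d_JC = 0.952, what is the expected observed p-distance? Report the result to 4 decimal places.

p = (3/4)(1 − e^(−4d/3)) = 0.75 × (1 − e^(-1.269333)) = 0.75 × (1 − 0.281019) = 0.539236.

0.5392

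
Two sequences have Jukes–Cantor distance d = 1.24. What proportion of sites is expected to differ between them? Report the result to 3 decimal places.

0.606

p = (3/4)(1 − e^(−4d/3)) = 0.75 × (1 − e^(-1.653333)) = 0.75 × (1 − 0.191411) = 0.606442.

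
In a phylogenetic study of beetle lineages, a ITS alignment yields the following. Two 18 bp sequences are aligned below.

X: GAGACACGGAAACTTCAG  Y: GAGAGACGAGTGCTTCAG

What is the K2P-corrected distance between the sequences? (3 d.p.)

Of 18 sites, 3 differences are transitions and 2 are transversions, so P = 3/18 ≈ 0.166667 and Q = 2/18 ≈ 0.111111.
Under the Kimura two-parameter model, d = −½ ln(1 − 2P − Q) − ¼ ln(1 − 2Q).
1 − 2P − Q = 0.555555, giving −½ ln(0.555555) = 0.293894.
1 − 2Q = 0.777778, giving −¼ ln(0.777778) = 0.062829.
d = 0.293894 + 0.062829 = 0.356723.

0.357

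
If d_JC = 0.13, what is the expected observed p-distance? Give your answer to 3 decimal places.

p = (3/4)(1 − e^(−4d/3)) = 0.75 × (1 − e^(-0.173333)) = 0.75 × (1 − 0.840858) = 0.119357.

0.119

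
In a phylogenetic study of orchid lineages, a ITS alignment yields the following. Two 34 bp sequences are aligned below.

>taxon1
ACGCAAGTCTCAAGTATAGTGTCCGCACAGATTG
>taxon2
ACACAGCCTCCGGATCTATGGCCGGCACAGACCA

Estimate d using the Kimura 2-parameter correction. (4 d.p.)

Of 34 sites, 12 differences are transitions and 5 are transversions, so P = 12/34 ≈ 0.352941 and Q = 5/34 ≈ 0.147059.
Under the Kimura two-parameter model, d = −½ ln(1 − 2P − Q) − ¼ ln(1 − 2Q).
1 − 2P − Q = 0.147059, giving −½ ln(0.147059) = 0.958461.
1 − 2Q = 0.705882, giving −¼ ln(0.705882) = 0.087077.
d = 0.958461 + 0.087077 = 1.045538.

1.0455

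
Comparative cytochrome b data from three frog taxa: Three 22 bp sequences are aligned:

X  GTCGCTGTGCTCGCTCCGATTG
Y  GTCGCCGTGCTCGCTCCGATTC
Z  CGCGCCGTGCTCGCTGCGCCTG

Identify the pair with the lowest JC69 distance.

X–Y: 2/22 differ, p = 0.091, d = 0.097.
X–Z: 6/22 differ, p = 0.273, d = 0.339.
Y–Z: 6/22 differ, p = 0.273, d = 0.339.
The smallest distance is between X and Y.

X and Y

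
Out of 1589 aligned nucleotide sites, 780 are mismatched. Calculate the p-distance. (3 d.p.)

p = 780/1589 = 0.490874… ≈ 0.491 (to 3 d.p.).

0.491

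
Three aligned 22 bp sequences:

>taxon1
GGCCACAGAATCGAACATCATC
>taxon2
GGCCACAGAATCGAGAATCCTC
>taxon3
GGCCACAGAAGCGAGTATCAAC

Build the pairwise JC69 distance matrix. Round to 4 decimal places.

taxon1–taxon2: 3/22 sites differ → p ≈ 0.136364, d = −0.75 ln(1 − 0.181819) = 0.150504 ≈ 0.1505.
taxon1–taxon3: 4/22 sites differ → p ≈ 0.181818, d = −0.75 ln(1 − 0.242424) = 0.208224 ≈ 0.2082.
taxon2–taxon3: 4/22 sites differ → p ≈ 0.181818, d = −0.75 ln(1 − 0.242424) = 0.208224 ≈ 0.2082.

d(taxon1,taxon2) = 0.1505, d(taxon1,taxon3) = 0.2082, d(taxon2,taxon3) = 0.2082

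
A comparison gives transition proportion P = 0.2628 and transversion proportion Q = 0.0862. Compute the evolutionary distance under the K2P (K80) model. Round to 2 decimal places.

Under the Kimura two-parameter model, d = −½ ln(1 − 2P − Q) − ¼ ln(1 − 2Q).
1 − 2P − Q = 0.3882, giving −½ ln(0.3882) = 0.473117.
1 − 2Q = 0.8276, giving −¼ ln(0.8276) = 0.047306.
d = 0.473117 + 0.047306 = 0.520423.

0.52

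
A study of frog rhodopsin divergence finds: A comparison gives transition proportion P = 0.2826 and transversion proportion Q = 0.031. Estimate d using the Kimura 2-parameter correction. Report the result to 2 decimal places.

0.47

Under the Kimura two-parameter model, d = −½ ln(1 − 2P − Q) − ¼ ln(1 − 2Q).
1 − 2P − Q = 0.4038, giving −½ ln(0.4038) = 0.453418.
1 − 2Q = 0.938, giving −¼ ln(0.938) = 0.016001.
d = 0.453418 + 0.016001 = 0.469419.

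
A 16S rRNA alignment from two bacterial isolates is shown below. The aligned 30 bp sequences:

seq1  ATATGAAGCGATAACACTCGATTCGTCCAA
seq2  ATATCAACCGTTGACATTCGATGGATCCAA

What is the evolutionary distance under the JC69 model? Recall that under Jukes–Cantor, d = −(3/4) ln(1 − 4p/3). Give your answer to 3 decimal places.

0.330

The sequences differ at 8 of 30 sites (5, 8, 11, 13, 17, 23, 24, 25), so p = 8/30 ≈ 0.266667.
d = −(3/4) ln(1 − 4p/3) = −0.75 ln(1 − 0.355556) = −0.75 ln(0.644444)
  = −0.75 × (-0.439367) = 0.329525 substitutions/site.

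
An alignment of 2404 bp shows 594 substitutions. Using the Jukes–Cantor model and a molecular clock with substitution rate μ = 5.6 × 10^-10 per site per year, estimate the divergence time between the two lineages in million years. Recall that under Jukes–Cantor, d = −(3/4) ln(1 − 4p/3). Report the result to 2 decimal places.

267.63

p = 594/2404 ≈ 0.247088.
d = −(3/4) ln(1 − 4p/3) = −0.75 ln(1 − 0.329451) = −0.75 ln(0.670549)
  = −0.75 × (-0.399658) = 0.299744 substitutions/site.
Under a molecular clock d = 2μt, so t = d/(2μ) = 0.299744 / (2 × 5.6 × 10^-10) = 267.63 million years.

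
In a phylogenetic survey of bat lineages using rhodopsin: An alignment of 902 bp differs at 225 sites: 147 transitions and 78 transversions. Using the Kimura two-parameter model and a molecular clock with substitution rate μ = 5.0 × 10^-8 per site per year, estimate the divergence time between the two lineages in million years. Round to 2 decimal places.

P = 147/902 ≈ 0.162971 and Q = 78/902 ≈ 0.086475.
Under the Kimura two-parameter model, d = −½ ln(1 − 2P − Q) − ¼ ln(1 − 2Q).
1 − 2P − Q = 0.587583, giving −½ ln(0.587583) = 0.265869.
1 − 2Q = 0.82705, giving −¼ ln(0.82705) = 0.047473.
d = 0.265869 + 0.047473 = 0.313342.
Under a molecular clock d = 2μt, so t = d/(2μ) = 0.313342 / (2 × 5.0 × 10^-8) = 3.13 million years.

3.13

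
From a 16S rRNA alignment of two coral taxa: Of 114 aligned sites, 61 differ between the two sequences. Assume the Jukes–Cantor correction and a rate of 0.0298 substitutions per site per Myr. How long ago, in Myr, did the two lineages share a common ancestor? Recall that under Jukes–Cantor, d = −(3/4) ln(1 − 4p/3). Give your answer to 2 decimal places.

p = 61/114 ≈ 0.535088.
d = −(3/4) ln(1 − 4p/3) = −0.75 ln(1 − 0.713451) = −0.75 ln(0.286549)
  = −0.75 × (-1.249846) = 0.937385 substitutions/site.
Under a molecular clock d = 2μt, so t = d/(2μ) = 0.937385 / (2 × 0.0298) = 15.73 Myr.

15.73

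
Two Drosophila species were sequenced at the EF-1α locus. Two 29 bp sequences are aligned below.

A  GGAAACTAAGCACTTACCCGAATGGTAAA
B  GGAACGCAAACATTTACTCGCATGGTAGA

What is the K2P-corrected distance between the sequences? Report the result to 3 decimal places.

0.355

Of 29 sites, 5 differences are transitions and 3 are transversions, so P = 5/29 ≈ 0.172414 and Q = 3/29 ≈ 0.103448.
Under the Kimura two-parameter model, d = −½ ln(1 − 2P − Q) − ¼ ln(1 − 2Q).
1 − 2P − Q = 0.551724, giving −½ ln(0.551724) = 0.297354.
1 − 2Q = 0.793104, giving −¼ ln(0.793104) = 0.057950.
d = 0.297354 + 0.057950 = 0.355304.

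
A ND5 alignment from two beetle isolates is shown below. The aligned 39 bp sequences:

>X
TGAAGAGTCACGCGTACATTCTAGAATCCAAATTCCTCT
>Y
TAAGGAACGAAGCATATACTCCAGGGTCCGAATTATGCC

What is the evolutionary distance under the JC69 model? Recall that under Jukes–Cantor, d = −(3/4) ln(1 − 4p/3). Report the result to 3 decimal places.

0.653

The sequences differ at 17 of 39 sites, so p = 17/39 ≈ 0.435897.
d = −(3/4) ln(1 − 4p/3) = −0.75 ln(1 − 0.581196) = −0.75 ln(0.418804)
  = −0.75 × (-0.870352) = 0.652764 substitutions/site.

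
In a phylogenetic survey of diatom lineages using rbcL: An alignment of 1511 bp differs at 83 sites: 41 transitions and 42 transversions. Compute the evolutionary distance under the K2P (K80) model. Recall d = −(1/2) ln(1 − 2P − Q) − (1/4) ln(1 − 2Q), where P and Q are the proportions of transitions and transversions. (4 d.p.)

0.0571

P = 41/1511 ≈ 0.027134 and Q = 42/1511 ≈ 0.027796.
Under the Kimura two-parameter model, d = −½ ln(1 − 2P − Q) − ¼ ln(1 − 2Q).
1 − 2P − Q = 0.917936, giving −½ ln(0.917936) = 0.042814.
1 − 2Q = 0.944408, giving −¼ ln(0.944408) = 0.014299.
d = 0.042814 + 0.014299 = 0.057113.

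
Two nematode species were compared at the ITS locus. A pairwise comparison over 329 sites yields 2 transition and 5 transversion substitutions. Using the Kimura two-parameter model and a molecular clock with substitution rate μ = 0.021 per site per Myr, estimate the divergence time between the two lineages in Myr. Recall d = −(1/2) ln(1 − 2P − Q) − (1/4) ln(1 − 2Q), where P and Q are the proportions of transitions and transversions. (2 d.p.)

0.51

P = 2/329 ≈ 0.006079 and Q = 5/329 ≈ 0.015198.
Under the Kimura two-parameter model, d = −½ ln(1 − 2P − Q) − ¼ ln(1 − 2Q).
1 − 2P − Q = 0.972644, giving −½ ln(0.972644) = 0.013869.
1 − 2Q = 0.969604, giving −¼ ln(0.969604) = 0.007717.
d = 0.013869 + 0.007717 = 0.021586.
Under a molecular clock d = 2μt, so t = d/(2μ) = 0.021586 / (2 × 0.021) = 0.51 Myr.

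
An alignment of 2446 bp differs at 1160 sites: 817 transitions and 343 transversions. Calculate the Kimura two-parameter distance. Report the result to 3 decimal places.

0.908

P = 817/2446 ≈ 0.334015 and Q = 343/2446 ≈ 0.140229.
Under the Kimura two-parameter model, d = −½ ln(1 − 2P − Q) − ¼ ln(1 − 2Q).
1 − 2P − Q = 0.191741, giving −½ ln(0.191741) = 0.825805.
1 − 2Q = 0.719542, giving −¼ ln(0.719542) = 0.082285.
d = 0.825805 + 0.082285 = 0.908090.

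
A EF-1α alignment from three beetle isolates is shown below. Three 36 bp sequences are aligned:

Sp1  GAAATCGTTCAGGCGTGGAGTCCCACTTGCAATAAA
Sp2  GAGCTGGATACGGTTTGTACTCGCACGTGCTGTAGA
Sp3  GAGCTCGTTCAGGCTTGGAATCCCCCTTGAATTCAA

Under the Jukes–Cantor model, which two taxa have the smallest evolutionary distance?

Sp1–Sp2: 15/36 differ, p = 0.417, d = 0.608.
Sp1–Sp3: 8/36 differ, p = 0.222, d = 0.264.
Sp2–Sp3: 15/36 differ, p = 0.417, d = 0.608.
The smallest distance is between Sp1 and Sp3.

Sp1 and Sp3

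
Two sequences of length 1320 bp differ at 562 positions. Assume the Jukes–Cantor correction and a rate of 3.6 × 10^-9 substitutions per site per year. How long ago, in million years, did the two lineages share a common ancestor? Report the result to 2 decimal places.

87.35

p = 562/1320 ≈ 0.425758.
d = −(3/4) ln(1 − 4p/3) = −0.75 ln(1 − 0.567677) = −0.75 ln(0.432323)
  = −0.75 × (-0.838582) = 0.628937 substitutions/site.
Under a molecular clock d = 2μt, so t = d/(2μ) = 0.628937 / (2 × 3.6 × 10^-9) = 87.35 million years.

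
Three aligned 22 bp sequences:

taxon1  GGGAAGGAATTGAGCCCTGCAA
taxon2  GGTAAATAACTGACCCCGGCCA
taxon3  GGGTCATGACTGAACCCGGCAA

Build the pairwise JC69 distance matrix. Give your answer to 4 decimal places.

taxon1–taxon2: 7/22 sites differ → p ≈ 0.318182, d = −0.75 ln(1 − 0.424243) = 0.414052 ≈ 0.4141.
taxon1–taxon3: 8/22 sites differ → p ≈ 0.363636, d = −0.75 ln(1 − 0.484848) = 0.497470 ≈ 0.4975.
taxon2–taxon3: 6/22 sites differ → p ≈ 0.272727, d = −0.75 ln(1 − 0.363636) = 0.338988 ≈ 0.3390.

d(taxon1,taxon2) = 0.4141, d(taxon1,taxon3) = 0.4975, d(taxon2,taxon3) = 0.3390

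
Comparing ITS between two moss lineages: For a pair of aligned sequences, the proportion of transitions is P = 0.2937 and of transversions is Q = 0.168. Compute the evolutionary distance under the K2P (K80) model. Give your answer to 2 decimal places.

Under the Kimura two-parameter model, d = −½ ln(1 − 2P − Q) − ¼ ln(1 − 2Q).
1 − 2P − Q = 0.2446, giving −½ ln(0.2446) = 0.704066.
1 − 2Q = 0.664, giving −¼ ln(0.664) = 0.102368.
d = 0.704066 + 0.102368 = 0.806434.

0.81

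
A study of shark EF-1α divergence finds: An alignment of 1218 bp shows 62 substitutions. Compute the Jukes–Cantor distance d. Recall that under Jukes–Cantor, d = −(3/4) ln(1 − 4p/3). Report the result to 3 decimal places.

0.053

p = 62/1218 ≈ 0.050903.
d = −(3/4) ln(1 − 4p/3) = −0.75 ln(1 − 0.067871) = −0.75 ln(0.932129)
  = −0.75 × (-0.070284) = 0.052713 substitutions/site.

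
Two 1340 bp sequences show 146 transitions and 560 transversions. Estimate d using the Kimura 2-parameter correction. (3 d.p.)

P = 146/1340 ≈ 0.108955 and Q = 560/1340 ≈ 0.41791.
Under the Kimura two-parameter model, d = −½ ln(1 − 2P − Q) − ¼ ln(1 − 2Q).
1 − 2P − Q = 0.36418, giving −½ ln(0.36418) = 0.505054.
1 − 2Q = 0.16418, giving −¼ ln(0.16418) = 0.451698.
d = 0.505054 + 0.451698 = 0.956752.

0.957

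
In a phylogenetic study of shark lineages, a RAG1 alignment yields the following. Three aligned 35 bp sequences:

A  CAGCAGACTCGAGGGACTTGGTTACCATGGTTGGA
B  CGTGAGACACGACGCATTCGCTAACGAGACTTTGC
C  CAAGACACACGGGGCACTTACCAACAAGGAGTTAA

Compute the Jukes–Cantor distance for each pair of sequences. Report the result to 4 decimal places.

A–B: 16/35 sites differ → p ≈ 0.457143, d = −0.75 ln(1 − 0.609524) = 0.705292 ≈ 0.7053.
A–C: 16/35 sites differ → p ≈ 0.457143, d = −0.75 ln(1 − 0.609524) = 0.705292 ≈ 0.7053.
B–C: 15/35 sites differ → p ≈ 0.428571, d = −0.75 ln(1 − 0.571428) = 0.635472 ≈ 0.6355.

d(A,B) = 0.7053, d(A,C) = 0.7053, d(B,C) = 0.6355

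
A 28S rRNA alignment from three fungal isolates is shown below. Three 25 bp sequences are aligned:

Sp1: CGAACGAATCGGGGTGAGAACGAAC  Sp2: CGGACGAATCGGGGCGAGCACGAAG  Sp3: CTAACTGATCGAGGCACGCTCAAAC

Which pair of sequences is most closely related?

Sp1 and Sp2

Sp1–Sp2: 4/25 differ, p = 0.160, d = 0.180.
Sp1–Sp3: 10/25 differ, p = 0.400, d = 0.572.
Sp2–Sp3: 10/25 differ, p = 0.400, d = 0.572.
The smallest distance is between Sp1 and Sp2.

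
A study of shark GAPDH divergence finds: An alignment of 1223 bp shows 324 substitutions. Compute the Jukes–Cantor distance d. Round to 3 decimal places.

p = 324/1223 ≈ 0.264922.
d = −(3/4) ln(1 − 4p/3) = −0.75 ln(1 − 0.353229) = −0.75 ln(0.646771)
  = −0.75 × (-0.435763) = 0.326822 substitutions/site.

0.327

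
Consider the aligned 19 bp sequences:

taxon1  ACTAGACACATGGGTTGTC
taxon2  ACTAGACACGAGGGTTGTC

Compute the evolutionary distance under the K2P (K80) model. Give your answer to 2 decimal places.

0.11

Of 19 sites, 1 differences are transitions and 1 are transversions, so P = 1/19 ≈ 0.052632 and Q = 1/19 ≈ 0.052632.
Under the Kimura two-parameter model, d = −½ ln(1 − 2P − Q) − ¼ ln(1 − 2Q).
1 − 2P − Q = 0.842104, giving −½ ln(0.842104) = 0.085926.
1 − 2Q = 0.894736, giving −¼ ln(0.894736) = 0.027807.
d = 0.085926 + 0.027807 = 0.113733.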